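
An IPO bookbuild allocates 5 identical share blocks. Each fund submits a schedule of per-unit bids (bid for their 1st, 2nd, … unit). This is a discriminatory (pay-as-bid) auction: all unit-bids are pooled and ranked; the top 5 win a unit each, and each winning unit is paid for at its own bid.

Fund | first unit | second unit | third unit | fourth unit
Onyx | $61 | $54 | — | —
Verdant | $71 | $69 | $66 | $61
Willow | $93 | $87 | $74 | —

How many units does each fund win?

Merging the schedules and taking the best 5: 93 (Willow-1), 87 (Willow-2), 74 (Willow-3), 71 (Verdant-1), 69 (Verdant-2)
Next rejected bid: $66 (not a price — pay-as-bid).
Allocation: Verdant 2, Willow 3.

Verdant 2, Willow 3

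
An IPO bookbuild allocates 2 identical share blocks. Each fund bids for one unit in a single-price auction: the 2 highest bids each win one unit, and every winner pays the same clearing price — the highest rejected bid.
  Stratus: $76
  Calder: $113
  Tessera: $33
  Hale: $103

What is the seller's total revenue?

Ordering the bids: 113 (Calder), 103 (Hale), 76 (Stratus), 33 (Tessera)
Top 2: Calder, Hale.
Highest unsuccessful bid: $76 → clearing price.
Total revenue = 2 × $76 = $152.

Total revenue: $152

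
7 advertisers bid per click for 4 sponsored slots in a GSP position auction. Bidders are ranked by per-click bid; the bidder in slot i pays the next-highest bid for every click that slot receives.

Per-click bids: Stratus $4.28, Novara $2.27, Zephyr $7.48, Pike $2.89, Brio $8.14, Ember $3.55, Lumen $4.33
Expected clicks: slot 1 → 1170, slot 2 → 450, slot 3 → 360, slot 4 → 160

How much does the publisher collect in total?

Total revenue: $12808.90

Sorting advertisers: $8.14 (Brio) > $7.48 (Zephyr) > $4.33 (Lumen) > $4.28 (Stratus) > $3.55 (Ember) > …
Slot 1: Brio pays $7.48 × 1170 = $8751.60
Slot 2: Zephyr pays $4.33 × 450 = $1948.50
Slot 3: Lumen pays $4.28 × 360 = $1540.80
Slot 4: Stratus pays $3.55 × 160 = $568.00
Total = $12808.90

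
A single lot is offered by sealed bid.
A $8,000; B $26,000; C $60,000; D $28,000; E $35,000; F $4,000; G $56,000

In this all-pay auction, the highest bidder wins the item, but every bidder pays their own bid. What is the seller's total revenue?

Total revenue: $217,000

All-pay auction: the highest bidder wins the item, but every bidder pays their own bid.
Sorting bids: 60,000 (C) > 56,000 (G) > 35,000 (E) > 28,000 (D) > 26,000 (B) > 8,000 (A) > …
Every bidder forfeits their bid regardless of winning.
Revenue = 8,000 + 26,000 + 60,000 + 28,000 + 35,000 + 4,000 + 56,000 = $217,000.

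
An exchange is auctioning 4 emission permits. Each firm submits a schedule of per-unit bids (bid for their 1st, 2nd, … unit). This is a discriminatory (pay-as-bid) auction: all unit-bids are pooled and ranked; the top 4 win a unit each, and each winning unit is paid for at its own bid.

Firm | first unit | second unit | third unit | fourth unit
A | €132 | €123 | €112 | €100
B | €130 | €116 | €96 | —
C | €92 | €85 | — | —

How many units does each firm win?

A 2, B 2

All unit-bids, highest first — top 4: 132 (A-1), 130 (B-1), 123 (A-2), 116 (B-2)
Next rejected bid: €112 (not a price — pay-as-bid).
Allocation: A 2, B 2.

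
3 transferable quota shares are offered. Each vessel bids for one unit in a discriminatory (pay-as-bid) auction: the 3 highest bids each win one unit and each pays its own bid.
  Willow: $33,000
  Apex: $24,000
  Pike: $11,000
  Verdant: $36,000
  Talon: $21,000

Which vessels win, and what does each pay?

Ordering the bids: 36,000 (Verdant), 33,000 (Willow), 24,000 (Apex), 21,000 (Talon), 11,000 (Pike)
The 3 highest are Verdant, Willow, Apex.
Each winner pays its own bid: Verdant $36,000, Willow $33,000, Apex $24,000.

Verdant $36,000, Willow $33,000, Apex $24,000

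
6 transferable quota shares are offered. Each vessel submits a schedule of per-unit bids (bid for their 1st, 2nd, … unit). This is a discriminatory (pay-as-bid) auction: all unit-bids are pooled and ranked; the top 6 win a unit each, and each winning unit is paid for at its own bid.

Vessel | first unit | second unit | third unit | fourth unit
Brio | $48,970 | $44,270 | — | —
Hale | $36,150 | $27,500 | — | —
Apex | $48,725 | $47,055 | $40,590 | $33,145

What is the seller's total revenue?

Pooled unit-bids ranked (top 6): 48,970 (Brio-1), 48,725 (Apex-1), 47,055 (Apex-2), 44,270 (Brio-2), 40,590 (Apex-3), 36,150 (Hale-1)
Next rejected bid: $33,145 (not a price — pay-as-bid).
Each winning unit pays its own bid.
Revenue = 48,970 + 48,725 + 47,055 + 44,270 + 40,590 + 36,150 = $265,760.

Total revenue: $265,760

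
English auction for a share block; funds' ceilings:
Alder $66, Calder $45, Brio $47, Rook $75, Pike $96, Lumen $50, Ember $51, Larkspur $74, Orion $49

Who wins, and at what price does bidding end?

Rule: the price rises until one bidder remains; the winner pays the price at which the last rival dropped out.
Sorting limits: 96 (Pike) > 75 (Rook) > 74 (Larkspur) > 66 (Alder) > 51 (Ember) > 50 (Lumen) > …
Rook is the last rival to drop out, at $75; Pike remains and wins at that price.

Pike wins at $75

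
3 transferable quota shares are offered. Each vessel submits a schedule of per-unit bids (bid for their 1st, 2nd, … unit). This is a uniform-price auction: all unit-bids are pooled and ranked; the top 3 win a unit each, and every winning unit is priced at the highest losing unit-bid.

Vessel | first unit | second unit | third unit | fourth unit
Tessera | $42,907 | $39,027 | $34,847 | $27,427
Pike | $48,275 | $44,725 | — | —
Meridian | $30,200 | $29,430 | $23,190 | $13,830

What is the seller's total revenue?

All unit-bids, highest first — top 3: 48,275 (Pike-1), 44,725 (Pike-2), 42,907 (Tessera-1)
The (k+1)-th unit-bid is $39,027.
Allocation: Pike 2, Tessera 1. Every unit priced at $39,027.
Revenue = 3 × 39,027 = $117,081.

Total revenue: $117,081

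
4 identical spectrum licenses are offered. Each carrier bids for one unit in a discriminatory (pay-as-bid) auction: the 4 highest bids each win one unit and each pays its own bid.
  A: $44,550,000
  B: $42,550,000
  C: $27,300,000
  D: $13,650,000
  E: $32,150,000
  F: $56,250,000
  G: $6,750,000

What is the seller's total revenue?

Ordering the bids: 56,250,000 (F), 44,550,000 (A), 42,550,000 (B), 32,150,000 (E), 27,300,000 (C), 13,650,000 (D), …
The 4 highest are F, A, B, E.
Total revenue = 56,250,000 + 44,550,000 + 42,550,000 + 32,150,000 = $175,500,000.

Total revenue: $175,500,000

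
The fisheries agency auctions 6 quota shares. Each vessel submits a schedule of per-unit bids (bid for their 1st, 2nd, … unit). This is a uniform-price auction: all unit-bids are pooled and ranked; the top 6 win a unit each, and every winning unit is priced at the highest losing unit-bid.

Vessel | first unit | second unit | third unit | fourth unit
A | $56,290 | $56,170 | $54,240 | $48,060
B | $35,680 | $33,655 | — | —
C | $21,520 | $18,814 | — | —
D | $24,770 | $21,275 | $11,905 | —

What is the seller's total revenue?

Merging the schedules and taking the best 6: 56,290 (A-1), 56,170 (A-2), 54,240 (A-3), 48,060 (A-4), 35,680 (B-1), 33,655 (B-2)
First bid not allocated: $24,770.
Allocation: A 4, B 2. Every unit priced at $24,770.
Revenue = 6 × 24,770 = $148,620.

Total revenue: $148,620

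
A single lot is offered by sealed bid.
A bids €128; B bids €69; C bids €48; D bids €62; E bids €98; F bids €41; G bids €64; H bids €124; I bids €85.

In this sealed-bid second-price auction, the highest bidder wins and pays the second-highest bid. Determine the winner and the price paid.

A pays €124

Bids ranked: 128 (A) > 124 (H) > 98 (E) > 85 (I) > 69 (B) > 64 (G) > …
A is highest; pays the second-highest bid, €124.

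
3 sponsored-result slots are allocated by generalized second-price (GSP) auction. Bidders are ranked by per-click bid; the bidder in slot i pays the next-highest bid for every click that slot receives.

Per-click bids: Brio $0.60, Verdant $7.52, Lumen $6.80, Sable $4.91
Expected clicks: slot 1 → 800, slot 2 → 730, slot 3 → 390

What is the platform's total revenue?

Total revenue: $9258.30

Ranked by bid: $7.52 (Verdant) > $6.80 (Lumen) > $4.91 (Sable) > $0.60 (Brio)
Slot 1: Verdant pays $6.80 × 800 = $5440.00
Slot 2: Lumen pays $4.91 × 730 = $3584.30
Slot 3: Sable pays $0.60 × 390 = $234.00
Total = $9258.30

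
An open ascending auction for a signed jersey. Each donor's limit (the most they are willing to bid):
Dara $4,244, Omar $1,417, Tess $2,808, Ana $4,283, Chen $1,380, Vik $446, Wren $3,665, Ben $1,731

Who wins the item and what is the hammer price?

Sorting limits: 4,283 (Ana) > 4,244 (Dara) > 3,665 (Wren) > 2,808 (Tess) > 1,731 (Ben) > 1,417 (Omar) > …
Once the price passes $4,244, only Ana is left; the hammer falls at Dara's limit of $4,244.

Ana wins at $4,244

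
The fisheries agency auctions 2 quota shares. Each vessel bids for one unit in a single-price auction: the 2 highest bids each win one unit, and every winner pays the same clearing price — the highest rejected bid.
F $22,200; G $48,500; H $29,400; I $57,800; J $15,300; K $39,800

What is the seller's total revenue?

Total revenue: $79,600

Ordering the bids: 57,800 (I), 48,500 (G), 39,800 (K), 29,400 (H), …
Winners (2 units): I, G.
Clearing price = highest rejected bid = $39,800.
Total revenue = 2 × $39,800 = $79,600.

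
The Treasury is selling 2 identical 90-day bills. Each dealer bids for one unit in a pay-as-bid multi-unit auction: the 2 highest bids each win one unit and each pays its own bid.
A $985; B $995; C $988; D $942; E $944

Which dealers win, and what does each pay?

B $995, C $988

Ordering the bids: 995 (B), 988 (C), 985 (A), 944 (E), …
Winners (2 units): B, C.
Each winner pays its own bid: B $995, C $988.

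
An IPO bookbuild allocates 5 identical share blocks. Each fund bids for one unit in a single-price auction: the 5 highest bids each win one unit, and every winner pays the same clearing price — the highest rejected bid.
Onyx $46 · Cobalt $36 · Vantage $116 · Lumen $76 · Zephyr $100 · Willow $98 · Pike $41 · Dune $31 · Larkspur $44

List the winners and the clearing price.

Sorting: 116 (Vantage), 100 (Zephyr), 98 (Willow), 76 (Lumen), 46 (Onyx), 44 (Larkspur), 41 (Pike), …
Winners (5 units): Vantage, Zephyr, Willow, Lumen, Onyx.
Clearing price = highest rejected bid = $44.

Vantage, Zephyr, Willow, Lumen, Onyx; each pays $44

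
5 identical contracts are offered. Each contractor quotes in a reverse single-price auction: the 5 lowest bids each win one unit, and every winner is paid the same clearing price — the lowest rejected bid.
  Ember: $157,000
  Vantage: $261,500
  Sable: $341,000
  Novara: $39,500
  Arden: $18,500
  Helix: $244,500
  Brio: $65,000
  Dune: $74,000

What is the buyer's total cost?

Bids ranked low→high: 18,500 (Arden), 39,500 (Novara), 65,000 (Brio), 74,000 (Dune), 157,000 (Ember), 244,500 (Helix), 261,500 (Vantage), …
Lowest 5: Arden, Novara, Brio, Dune, Ember.
Clearing price = lowest rejected bid = $244,500.
Total cost = 5 × $244,500 = $1,222,500.

Total cost: $1,222,500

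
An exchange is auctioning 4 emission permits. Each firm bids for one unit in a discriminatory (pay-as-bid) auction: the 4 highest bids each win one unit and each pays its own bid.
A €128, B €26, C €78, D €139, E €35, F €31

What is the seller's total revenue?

Ordering the bids: 139 (D), 128 (A), 78 (C), 35 (E), 31 (F), 26 (B)
Top 4: D, A, C, E.
Total revenue = 139 + 128 + 78 + 35 = €380.

Total revenue: €380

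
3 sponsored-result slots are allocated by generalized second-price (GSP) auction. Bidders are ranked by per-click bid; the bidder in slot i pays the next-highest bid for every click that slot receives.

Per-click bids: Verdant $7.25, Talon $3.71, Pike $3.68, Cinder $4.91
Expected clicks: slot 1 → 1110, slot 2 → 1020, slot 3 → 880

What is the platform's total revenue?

Ranked by bid: $7.25 (Verdant) > $4.91 (Cinder) > $3.71 (Talon) > $3.68 (Pike)
Slot 1: Verdant pays $4.91 × 1110 = $5450.10
Slot 2: Cinder pays $3.71 × 1020 = $3784.20
Slot 3: Talon pays $3.68 × 880 = $3238.40
Total = $12472.70

Total revenue: $12472.70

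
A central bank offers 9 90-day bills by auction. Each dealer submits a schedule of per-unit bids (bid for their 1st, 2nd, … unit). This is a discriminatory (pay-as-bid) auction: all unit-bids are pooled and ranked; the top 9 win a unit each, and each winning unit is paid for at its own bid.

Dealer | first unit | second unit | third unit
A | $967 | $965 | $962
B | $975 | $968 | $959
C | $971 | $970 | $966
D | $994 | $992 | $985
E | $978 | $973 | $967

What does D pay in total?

D pays $2,971

Merging the schedules and taking the best 9: 994 (D-1), 992 (D-2), 985 (D-3), 978 (E-1), 975 (B-1), 973 (E-2), 971 (C-1), 970 (C-2), 968 (B-2)
Next rejected bid: $967 (not a price — pay-as-bid).
D's winning unit-bids: 994 + 992 + 985 = $2,971.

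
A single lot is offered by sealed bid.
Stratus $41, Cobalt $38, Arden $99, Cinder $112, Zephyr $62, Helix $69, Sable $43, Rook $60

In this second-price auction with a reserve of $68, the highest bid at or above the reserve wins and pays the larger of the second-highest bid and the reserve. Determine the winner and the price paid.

Bids in order: 112 (Cinder) > 99 (Arden) > 69 (Helix) > 62 (Zephyr) > 60 (Rook) > 43 (Sable) > …
Highest eligible bid: Cinder at $112.
Second-highest bid $99 exceeds the reserve $68 → payment $99.

Cinder pays $99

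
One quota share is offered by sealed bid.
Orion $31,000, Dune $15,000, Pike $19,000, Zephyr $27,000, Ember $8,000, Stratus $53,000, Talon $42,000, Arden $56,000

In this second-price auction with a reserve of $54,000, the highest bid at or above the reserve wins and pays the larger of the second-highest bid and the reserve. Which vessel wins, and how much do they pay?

Arden pays $54,000

Bids in order: 56,000 (Arden) > 53,000 (Stratus) > 42,000 (Talon) > 31,000 (Orion) > 27,000 (Zephyr) > 19,000 (Pike) > …
Arden has the top bid at or above the reserve ($56,000).
max(second-highest $53,000, reserve $54,000) = $54,000.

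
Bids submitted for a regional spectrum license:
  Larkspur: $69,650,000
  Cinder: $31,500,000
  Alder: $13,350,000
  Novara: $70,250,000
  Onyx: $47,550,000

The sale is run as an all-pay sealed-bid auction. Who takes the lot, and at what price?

Rule: the highest bidder wins the item, but every bidder pays their own bid.
Sorting bids: 70,250,000 (Novara) > 69,650,000 (Larkspur) > 47,550,000 (Onyx) > 31,500,000 (Cinder) > 13,350,000 (Alder)
Novara is highest and takes the item; every bidder forfeits their bid.

Novara pays $70,250,000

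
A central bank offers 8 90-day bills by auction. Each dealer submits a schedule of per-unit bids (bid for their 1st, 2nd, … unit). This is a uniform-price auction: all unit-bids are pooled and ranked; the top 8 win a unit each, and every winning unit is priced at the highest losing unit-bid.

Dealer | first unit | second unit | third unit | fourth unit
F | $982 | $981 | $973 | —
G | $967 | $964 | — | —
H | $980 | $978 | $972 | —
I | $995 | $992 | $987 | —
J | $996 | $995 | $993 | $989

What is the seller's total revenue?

Total revenue: $7,848

All unit-bids, highest first — top 8: 996 (J-1), 995 (I-1), 995 (J-2), 993 (J-3), 992 (I-2), 989 (J-4), 987 (I-3), 982 (F-1)
Highest rejected unit-bid = $981.
Allocation: F 1, I 3, J 4. Every unit priced at $981.
Revenue = 8 × 981 = $7,848.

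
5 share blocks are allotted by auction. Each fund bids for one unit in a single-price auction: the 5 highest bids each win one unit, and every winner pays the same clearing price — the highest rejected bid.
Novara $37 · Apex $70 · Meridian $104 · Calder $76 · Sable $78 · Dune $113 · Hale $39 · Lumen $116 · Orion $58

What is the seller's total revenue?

Sorting: 116 (Lumen), 113 (Dune), 104 (Meridian), 78 (Sable), 76 (Calder), 70 (Apex), 58 (Orion), …
Winners (5 units): Lumen, Dune, Meridian, Sable, Calder.
First losing bid is Apex's $70, which sets the uniform price.
Total revenue = 5 × $70 = $350.

Total revenue: $350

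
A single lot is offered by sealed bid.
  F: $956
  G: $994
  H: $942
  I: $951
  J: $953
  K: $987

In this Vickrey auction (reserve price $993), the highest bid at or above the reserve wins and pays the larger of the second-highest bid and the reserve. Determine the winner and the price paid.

G pays $993

Rule: the highest bid at or above the reserve wins and pays the larger of the second-highest bid and the reserve.
Bids ranked: 994 (G) > 987 (K) > 956 (F) > 953 (J) > 951 (I) > 942 (H)
G has the top bid at or above the reserve ($994).
Second-highest bid $987 is below the reserve $993, so the reserve binds → payment $993.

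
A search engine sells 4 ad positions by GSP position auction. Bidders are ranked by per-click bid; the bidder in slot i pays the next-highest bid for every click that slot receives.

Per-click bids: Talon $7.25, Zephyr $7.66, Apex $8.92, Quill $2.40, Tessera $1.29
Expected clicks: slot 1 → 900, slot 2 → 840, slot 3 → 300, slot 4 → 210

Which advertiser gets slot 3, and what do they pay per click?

Sorting advertisers: $8.92 (Apex) > $7.66 (Zephyr) > $7.25 (Talon) > $2.40 (Quill) > $1.29 (Tessera)
Slot 3 goes to the third-ranked bidder, Talon, who pays the next bid down: $2.40/click.

Talon; $2.40 per click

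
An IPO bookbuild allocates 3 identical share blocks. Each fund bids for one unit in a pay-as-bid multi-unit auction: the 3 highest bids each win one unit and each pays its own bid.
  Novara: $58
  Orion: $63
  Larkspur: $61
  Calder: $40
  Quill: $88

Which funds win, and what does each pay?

Bids ranked high→low: 88 (Quill), 63 (Orion), 61 (Larkspur), 58 (Novara), 40 (Calder)
Winners (3 units): Quill, Orion, Larkspur.
Each winner pays its own bid: Quill $88, Orion $63, Larkspur $61.

Quill $88, Orion $63, Larkspur $61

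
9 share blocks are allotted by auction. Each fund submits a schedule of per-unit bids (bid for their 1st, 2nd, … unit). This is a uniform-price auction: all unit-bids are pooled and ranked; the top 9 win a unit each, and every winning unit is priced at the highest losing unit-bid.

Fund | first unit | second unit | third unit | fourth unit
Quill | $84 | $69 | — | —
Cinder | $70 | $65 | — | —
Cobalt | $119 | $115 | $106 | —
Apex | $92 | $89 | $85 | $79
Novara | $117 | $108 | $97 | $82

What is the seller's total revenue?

Total revenue: $756

Pooled unit-bids ranked (top 9): 119 (Cobalt-1), 117 (Novara-1), 115 (Cobalt-2), 108 (Novara-2), 106 (Cobalt-3), 97 (Novara-3), 92 (Apex-1), 89 (Apex-2), 85 (Apex-3)
First bid not allocated: $84.
Allocation: Apex 3, Cobalt 3, Novara 3. Every unit priced at $84.
Revenue = 9 × 84 = $756.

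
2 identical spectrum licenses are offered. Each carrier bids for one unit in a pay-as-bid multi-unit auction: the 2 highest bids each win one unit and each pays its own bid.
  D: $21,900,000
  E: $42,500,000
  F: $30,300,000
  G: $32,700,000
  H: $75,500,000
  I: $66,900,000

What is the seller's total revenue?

Sorting: 75,500,000 (H), 66,900,000 (I), 42,500,000 (E), 32,700,000 (G), …
The 2 highest are H, I.
Total revenue = 75,500,000 + 66,900,000 = $142,400,000.

Total revenue: $142,400,000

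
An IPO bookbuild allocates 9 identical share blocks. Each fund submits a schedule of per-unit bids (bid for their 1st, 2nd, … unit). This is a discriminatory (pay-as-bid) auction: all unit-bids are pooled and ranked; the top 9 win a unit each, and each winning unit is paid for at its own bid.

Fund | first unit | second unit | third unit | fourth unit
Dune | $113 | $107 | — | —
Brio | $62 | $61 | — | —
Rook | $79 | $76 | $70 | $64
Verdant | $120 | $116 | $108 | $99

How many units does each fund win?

Dune 2, Rook 3, Verdant 4

All unit-bids, highest first — top 9: 120 (Verdant-1), 116 (Verdant-2), 113 (Dune-1), 108 (Verdant-3), 107 (Dune-2), 99 (Verdant-4), 79 (Rook-1), 76 (Rook-2), 70 (Rook-3)
Next rejected bid: $64 (not a price — pay-as-bid).
Allocation: Dune 2, Rook 3, Verdant 4.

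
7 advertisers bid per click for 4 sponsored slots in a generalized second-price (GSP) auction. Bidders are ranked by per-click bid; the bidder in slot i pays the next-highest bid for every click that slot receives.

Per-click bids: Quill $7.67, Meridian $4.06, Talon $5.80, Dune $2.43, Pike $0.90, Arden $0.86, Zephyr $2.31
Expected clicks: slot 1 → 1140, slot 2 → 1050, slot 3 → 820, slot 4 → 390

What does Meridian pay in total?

Meridian pays $1992.60

Ranked by bid: $7.67 (Quill) > $5.80 (Talon) > $4.06 (Meridian) > $2.43 (Dune) > $2.31 (Zephyr) > …
Meridian holds slot 3 → pays next bid $2.43 × 820 clicks = $1992.60.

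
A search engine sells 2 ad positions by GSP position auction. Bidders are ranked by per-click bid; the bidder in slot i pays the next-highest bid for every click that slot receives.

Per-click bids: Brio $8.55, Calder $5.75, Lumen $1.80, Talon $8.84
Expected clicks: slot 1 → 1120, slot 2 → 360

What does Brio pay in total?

Brio pays $2070.00

Ranked by bid: $8.84 (Talon) > $8.55 (Brio) > $5.75 (Calder) > …
Brio holds slot 2 → pays next bid $5.75 × 360 clicks = $2070.00.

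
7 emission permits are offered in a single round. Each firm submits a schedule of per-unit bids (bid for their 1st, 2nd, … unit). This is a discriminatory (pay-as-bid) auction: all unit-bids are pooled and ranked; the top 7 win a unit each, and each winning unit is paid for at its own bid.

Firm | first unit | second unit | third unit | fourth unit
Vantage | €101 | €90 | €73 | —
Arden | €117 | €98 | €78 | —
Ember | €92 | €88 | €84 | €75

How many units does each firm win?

Merging the schedules and taking the best 7: 117 (Arden-1), 101 (Vantage-1), 98 (Arden-2), 92 (Ember-1), 90 (Vantage-2), 88 (Ember-2), 84 (Ember-3)
Next rejected bid: €78 (not a price — pay-as-bid).
Allocation: Arden 2, Ember 3, Vantage 2.

Arden 2, Ember 3, Vantage 2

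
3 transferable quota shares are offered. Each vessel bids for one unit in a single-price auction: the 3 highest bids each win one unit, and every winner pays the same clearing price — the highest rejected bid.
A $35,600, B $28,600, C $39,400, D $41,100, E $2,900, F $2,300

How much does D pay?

Ordering the bids: 41,100 (D), 39,400 (C), 35,600 (A), 28,600 (B), 2,900 (E), …
Top 3: D, C, A.
Clearing price = highest rejected bid = $28,600.
D wins → pays $28,600.

D pays $28,600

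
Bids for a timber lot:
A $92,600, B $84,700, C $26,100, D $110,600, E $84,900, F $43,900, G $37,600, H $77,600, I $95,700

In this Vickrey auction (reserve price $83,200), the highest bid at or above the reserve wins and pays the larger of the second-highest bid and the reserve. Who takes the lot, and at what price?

D pays $95,700

Bids in order: 110,600 (D) > 95,700 (I) > 92,600 (A) > 84,900 (E) > 84,700 (B) > 77,600 (H) > …
Highest eligible bid: D at $110,600.
Second-highest bid $95,700 exceeds the reserve $83,200 → payment $95,700.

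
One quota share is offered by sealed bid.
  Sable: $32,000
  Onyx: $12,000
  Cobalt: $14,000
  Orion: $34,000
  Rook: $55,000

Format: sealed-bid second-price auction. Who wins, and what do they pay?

Rook pays $34,000

Sealed-bid second-price auction: the highest bidder wins and pays the second-highest bid.
Bids ranked: 55,000 (Rook) > 34,000 (Orion) > 32,000 (Sable) > 14,000 (Cobalt) > 12,000 (Onyx)
Second-price: Rook pays Orion's bid of $34,000.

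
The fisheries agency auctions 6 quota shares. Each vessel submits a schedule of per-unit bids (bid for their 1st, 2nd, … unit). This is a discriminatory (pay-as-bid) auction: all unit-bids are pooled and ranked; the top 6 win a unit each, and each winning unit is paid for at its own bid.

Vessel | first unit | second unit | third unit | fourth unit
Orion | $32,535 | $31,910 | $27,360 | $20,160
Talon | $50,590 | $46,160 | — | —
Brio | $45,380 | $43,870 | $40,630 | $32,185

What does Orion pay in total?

Merging the schedules and taking the best 6: 50,590 (Talon-1), 46,160 (Talon-2), 45,380 (Brio-1), 43,870 (Brio-2), 40,630 (Brio-3), 32,535 (Orion-1)
Next rejected bid: $32,185 (not a price — pay-as-bid).
Orion's winning unit-bids: 32,535 = $32,535.

Orion pays $32,535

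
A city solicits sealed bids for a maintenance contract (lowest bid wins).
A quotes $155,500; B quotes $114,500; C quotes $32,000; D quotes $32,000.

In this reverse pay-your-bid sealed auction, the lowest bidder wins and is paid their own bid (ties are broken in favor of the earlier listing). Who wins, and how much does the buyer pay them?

C is paid $32,000

Bids ranked: 32,000 (C) < 32,000 (D) < 114,500 (B) < 155,500 (A)
C and D tie at $32,000; tie-break gives it to C.
C is lowest → is paid own bid, $32,000.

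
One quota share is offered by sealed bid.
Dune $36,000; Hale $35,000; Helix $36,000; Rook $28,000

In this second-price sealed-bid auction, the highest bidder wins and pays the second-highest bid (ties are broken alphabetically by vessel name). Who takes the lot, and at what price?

Sorting bids: 36,000 (Dune) > 36,000 (Helix) > 35,000 (Hale) > 28,000 (Rook)
Dune and Helix tie at $36,000; tie-break gives it to Dune.
Dune wins with the highest bid; price is set by the runner-up at $36,000.

Dune pays $36,000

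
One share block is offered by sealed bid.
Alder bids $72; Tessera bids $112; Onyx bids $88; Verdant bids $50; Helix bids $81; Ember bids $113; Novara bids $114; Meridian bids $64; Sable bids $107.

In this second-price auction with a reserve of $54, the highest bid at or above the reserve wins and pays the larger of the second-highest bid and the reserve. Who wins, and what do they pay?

Novara pays $113

Bids ranked: 114 (Novara) > 113 (Ember) > 112 (Tessera) > 107 (Sable) > 88 (Onyx) > 81 (Helix) > …
Highest eligible bid: Novara at $114.
Second-highest bid $113 exceeds the reserve $54 → payment $113.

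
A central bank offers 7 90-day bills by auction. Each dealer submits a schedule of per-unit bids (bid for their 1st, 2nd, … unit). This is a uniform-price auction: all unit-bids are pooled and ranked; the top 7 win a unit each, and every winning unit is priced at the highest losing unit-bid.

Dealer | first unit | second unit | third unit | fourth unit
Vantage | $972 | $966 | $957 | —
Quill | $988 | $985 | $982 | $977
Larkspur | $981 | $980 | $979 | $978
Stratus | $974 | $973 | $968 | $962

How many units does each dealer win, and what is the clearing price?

Larkspur 4, Quill 3; clearing price $977

Merging the schedules and taking the best 7: 988 (Quill-1), 985 (Quill-2), 982 (Quill-3), 981 (Larkspur-1), 980 (Larkspur-2), 979 (Larkspur-3), 978 (Larkspur-4)
Highest rejected unit-bid = $977.
Allocation: Larkspur 4, Quill 3.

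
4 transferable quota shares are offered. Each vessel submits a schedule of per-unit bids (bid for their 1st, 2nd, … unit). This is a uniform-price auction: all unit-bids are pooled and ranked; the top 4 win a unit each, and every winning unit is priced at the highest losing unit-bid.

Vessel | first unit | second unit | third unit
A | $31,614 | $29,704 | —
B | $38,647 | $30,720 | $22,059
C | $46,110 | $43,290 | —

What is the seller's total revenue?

Pooled unit-bids ranked (top 4): 46,110 (C-1), 43,290 (C-2), 38,647 (B-1), 31,614 (A-1)
The (k+1)-th unit-bid is $30,720.
Allocation: A 1, B 1, C 2. Every unit priced at $30,720.
Revenue = 4 × 30,720 = $122,880.

Total revenue: $122,880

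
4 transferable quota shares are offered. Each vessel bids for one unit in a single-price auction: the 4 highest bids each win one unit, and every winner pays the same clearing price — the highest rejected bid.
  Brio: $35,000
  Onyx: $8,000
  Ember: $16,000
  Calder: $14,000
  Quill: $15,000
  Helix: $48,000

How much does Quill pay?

Quill pays $14,000

Bids ranked high→low: 48,000 (Helix), 35,000 (Brio), 16,000 (Ember), 15,000 (Quill), 14,000 (Calder), 8,000 (Onyx)
The 4 highest are Helix, Brio, Ember, Quill.
Highest unsuccessful bid: $14,000 → clearing price.
Quill wins → pays $14,000.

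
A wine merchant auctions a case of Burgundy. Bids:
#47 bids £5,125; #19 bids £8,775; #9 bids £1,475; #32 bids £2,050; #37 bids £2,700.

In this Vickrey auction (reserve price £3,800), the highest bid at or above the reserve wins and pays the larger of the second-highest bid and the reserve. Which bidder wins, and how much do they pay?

Bids in order: 8,775 (#19) > 5,125 (#47) > 2,700 (#37) > 2,050 (#32) > 1,475 (#9)
Highest eligible bid: #19 at £8,775.
Second-highest bid £5,125 exceeds the reserve £3,800 → payment £5,125.

#19 pays £5,125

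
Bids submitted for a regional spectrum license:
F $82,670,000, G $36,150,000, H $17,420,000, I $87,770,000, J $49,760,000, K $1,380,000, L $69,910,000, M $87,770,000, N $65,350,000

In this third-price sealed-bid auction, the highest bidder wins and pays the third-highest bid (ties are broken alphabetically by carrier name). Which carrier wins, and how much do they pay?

I pays $82,670,000

Rule: the highest bidder wins and pays the third-highest bid.
Bids ranked: 87,770,000 (I) > 87,770,000 (M) > 82,670,000 (F) > 69,910,000 (L) > 65,350,000 (N) > 49,760,000 (J) > …
Tie at $87,770,000 → I wins by tie-break.
I wins; payment is bid #3 in the ranking = $82,670,000.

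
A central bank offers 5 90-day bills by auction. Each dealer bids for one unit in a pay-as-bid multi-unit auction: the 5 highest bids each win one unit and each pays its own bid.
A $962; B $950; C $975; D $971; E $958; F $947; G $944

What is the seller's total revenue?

Ordering the bids: 975 (C), 971 (D), 962 (A), 958 (E), 950 (B), 947 (F), 944 (G)
Top 5: C, D, A, E, B.
Total revenue = 975 + 971 + 962 + 958 + 950 = $4,816.

Total revenue: $4,816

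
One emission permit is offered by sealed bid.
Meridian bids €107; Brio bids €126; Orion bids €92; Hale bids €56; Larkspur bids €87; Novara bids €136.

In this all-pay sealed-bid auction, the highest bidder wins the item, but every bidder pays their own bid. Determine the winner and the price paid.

Bids ranked: 136 (Novara) > 126 (Brio) > 107 (Meridian) > 92 (Orion) > 87 (Larkspur) > 56 (Hale)
Novara wins with the top bid; all bids are sunk regardless.

Novara pays €136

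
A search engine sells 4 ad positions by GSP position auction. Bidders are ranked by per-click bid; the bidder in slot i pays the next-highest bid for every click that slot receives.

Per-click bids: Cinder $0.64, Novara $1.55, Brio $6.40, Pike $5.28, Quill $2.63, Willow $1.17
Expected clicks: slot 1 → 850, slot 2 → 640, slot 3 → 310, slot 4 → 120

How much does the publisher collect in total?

Total revenue: $6792.10

Ranked by bid: $6.40 (Brio) > $5.28 (Pike) > $2.63 (Quill) > $1.55 (Novara) > $1.17 (Willow) > …
Slot 1: Brio pays $5.28 × 850 = $4488.00
Slot 2: Pike pays $2.63 × 640 = $1683.20
Slot 3: Quill pays $1.55 × 310 = $480.50
Slot 4: Novara pays $1.17 × 120 = $140.40
Total = $6792.10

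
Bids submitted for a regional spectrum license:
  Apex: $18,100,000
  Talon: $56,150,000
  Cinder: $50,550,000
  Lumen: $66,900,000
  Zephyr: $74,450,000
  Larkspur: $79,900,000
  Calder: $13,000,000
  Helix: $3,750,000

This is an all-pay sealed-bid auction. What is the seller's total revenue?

Total revenue: $362,800,000

Bids ranked: 79,900,000 (Larkspur) > 74,450,000 (Zephyr) > 66,900,000 (Lumen) > 56,150,000 (Talon) > 50,550,000 (Cinder) > 18,100,000 (Apex) > …
Every bidder forfeits their bid regardless of winning.
Revenue = 18,100,000 + 56,150,000 + 50,550,000 + 66,900,000 + 74,450,000 + 79,900,000 + 13,000,000 + 3,750,000 = $362,800,000.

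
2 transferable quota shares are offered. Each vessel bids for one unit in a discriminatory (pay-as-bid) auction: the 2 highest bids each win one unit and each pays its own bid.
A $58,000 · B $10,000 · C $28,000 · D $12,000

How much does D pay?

Bids ranked high→low: 58,000 (A), 28,000 (C), 12,000 (D), 10,000 (B)
Top 2: A, C.
D does not win → $0.

D pays $0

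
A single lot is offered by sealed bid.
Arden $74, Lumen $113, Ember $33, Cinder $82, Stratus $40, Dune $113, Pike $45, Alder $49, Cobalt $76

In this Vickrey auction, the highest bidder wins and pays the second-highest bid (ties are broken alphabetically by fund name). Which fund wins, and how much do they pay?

Dune pays $113

Rule: the highest bidder wins and pays the second-highest bid.
Bids ranked: 113 (Dune) > 113 (Lumen) > 82 (Cinder) > 76 (Cobalt) > 74 (Arden) > 49 (Alder) > …
Tie at $113 → Dune wins by tie-break.
Dune is highest; pays the second-highest bid, $113.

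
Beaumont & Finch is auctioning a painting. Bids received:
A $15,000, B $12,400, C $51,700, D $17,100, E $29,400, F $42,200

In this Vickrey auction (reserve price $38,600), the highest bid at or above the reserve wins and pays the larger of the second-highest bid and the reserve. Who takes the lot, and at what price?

Rule: the highest bid at or above the reserve wins and pays the larger of the second-highest bid and the reserve.
Bids ranked: 51,700 (C) > 42,200 (F) > 29,400 (E) > 17,100 (D) > 15,000 (A) > 12,400 (B)
Highest eligible bid: C at $51,700.
max(second-highest $42,200, reserve $38,600) = $42,200; the reserve does not bind.

C pays $42,200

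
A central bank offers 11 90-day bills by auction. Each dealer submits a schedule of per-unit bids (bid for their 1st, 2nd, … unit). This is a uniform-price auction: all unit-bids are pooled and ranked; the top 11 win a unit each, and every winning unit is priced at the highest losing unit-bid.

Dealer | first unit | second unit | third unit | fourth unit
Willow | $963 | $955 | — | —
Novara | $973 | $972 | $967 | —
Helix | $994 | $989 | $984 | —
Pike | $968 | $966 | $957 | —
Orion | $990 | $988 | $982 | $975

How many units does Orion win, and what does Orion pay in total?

Orion: 4 units, pays $3,864

Pooled unit-bids ranked (top 11): 994 (Helix-1), 990 (Orion-1), 989 (Helix-2), 988 (Orion-2), 984 (Helix-3), 982 (Orion-3), 975 (Orion-4), 973 (Novara-1), 972 (Novara-2), 968 (Pike-1), 967 (Novara-3)
Highest rejected unit-bid = $966.
Orion wins 4 unit(s) at $966 each.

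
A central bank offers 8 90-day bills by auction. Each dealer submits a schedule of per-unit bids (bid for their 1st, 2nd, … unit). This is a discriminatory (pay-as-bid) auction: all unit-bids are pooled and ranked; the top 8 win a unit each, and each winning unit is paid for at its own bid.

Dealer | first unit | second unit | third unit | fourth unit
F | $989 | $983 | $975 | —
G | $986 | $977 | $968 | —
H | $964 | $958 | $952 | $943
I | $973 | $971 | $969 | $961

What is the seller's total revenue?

Total revenue: $7,823

Pooled unit-bids ranked (top 8): 989 (F-1), 986 (G-1), 983 (F-2), 977 (G-2), 975 (F-3), 973 (I-1), 971 (I-2), 969 (I-3)
Next rejected bid: $968 (not a price — pay-as-bid).
Each winning unit pays its own bid.
Revenue = 989 + 986 + 983 + 977 + 975 + 973 + 971 + 969 = $7,823.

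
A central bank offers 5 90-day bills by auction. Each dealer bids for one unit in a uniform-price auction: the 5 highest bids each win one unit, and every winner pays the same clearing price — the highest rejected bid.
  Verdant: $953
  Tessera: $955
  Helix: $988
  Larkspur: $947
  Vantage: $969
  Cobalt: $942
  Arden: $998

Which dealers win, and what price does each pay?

Arden, Helix, Vantage, Tessera, Verdant; each pays $947

Sorting: 998 (Arden), 988 (Helix), 969 (Vantage), 955 (Tessera), 953 (Verdant), 947 (Larkspur), 942 (Cobalt)
The 5 highest are Arden, Helix, Vantage, Tessera, Verdant.
First losing bid is Larkspur's $947, which sets the uniform price.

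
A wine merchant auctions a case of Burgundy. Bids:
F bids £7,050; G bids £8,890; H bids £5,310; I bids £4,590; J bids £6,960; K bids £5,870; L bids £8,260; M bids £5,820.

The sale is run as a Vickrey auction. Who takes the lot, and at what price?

G pays £8,260

Bids in order: 8,890 (G) > 8,260 (L) > 7,050 (F) > 6,960 (J) > 5,870 (K) > 5,820 (M) > …
G is highest; pays the second-highest bid, £8,260.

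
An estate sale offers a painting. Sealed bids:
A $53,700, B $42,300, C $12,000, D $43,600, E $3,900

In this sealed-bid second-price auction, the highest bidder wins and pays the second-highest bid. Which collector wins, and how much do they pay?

Bids ranked: 53,700 (A) > 43,600 (D) > 42,300 (B) > 12,000 (C) > 3,900 (E)
A wins with the highest bid; price is set by the runner-up at $43,600.

A pays $43,600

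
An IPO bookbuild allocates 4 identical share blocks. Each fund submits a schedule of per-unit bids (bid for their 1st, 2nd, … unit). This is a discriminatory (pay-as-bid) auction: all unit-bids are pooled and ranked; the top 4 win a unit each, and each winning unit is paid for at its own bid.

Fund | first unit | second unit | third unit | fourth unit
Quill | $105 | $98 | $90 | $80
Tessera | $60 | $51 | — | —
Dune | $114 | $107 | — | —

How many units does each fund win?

Dune 2, Quill 2

Merging the schedules and taking the best 4: 114 (Dune-1), 107 (Dune-2), 105 (Quill-1), 98 (Quill-2)
Next rejected bid: $90 (not a price — pay-as-bid).
Allocation: Dune 2, Quill 2.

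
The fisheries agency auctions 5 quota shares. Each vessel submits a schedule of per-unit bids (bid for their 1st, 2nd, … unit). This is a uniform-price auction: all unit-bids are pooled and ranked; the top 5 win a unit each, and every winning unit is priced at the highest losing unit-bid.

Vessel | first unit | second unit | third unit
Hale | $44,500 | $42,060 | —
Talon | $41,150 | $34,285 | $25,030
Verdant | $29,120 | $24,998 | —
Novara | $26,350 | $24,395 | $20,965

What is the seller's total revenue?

Merging the schedules and taking the best 5: 44,500 (Hale-1), 42,060 (Hale-2), 41,150 (Talon-1), 34,285 (Talon-2), 29,120 (Verdant-1)
Highest rejected unit-bid = $26,350.
Allocation: Hale 2, Talon 2, Verdant 1. Every unit priced at $26,350.
Revenue = 5 × 26,350 = $131,750.

Total revenue: $131,750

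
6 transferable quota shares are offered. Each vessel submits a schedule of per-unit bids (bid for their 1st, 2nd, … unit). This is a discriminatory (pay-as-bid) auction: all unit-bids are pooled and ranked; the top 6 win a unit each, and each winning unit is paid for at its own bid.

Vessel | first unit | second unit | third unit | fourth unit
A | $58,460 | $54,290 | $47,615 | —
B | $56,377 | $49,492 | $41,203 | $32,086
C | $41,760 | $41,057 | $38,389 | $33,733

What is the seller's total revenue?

Pooled unit-bids ranked (top 6): 58,460 (A-1), 56,377 (B-1), 54,290 (A-2), 49,492 (B-2), 47,615 (A-3), 41,760 (C-1)
Next rejected bid: $41,203 (not a price — pay-as-bid).
Each winning unit pays its own bid.
Revenue = 58,460 + 56,377 + 54,290 + 49,492 + 47,615 + 41,760 = $307,994.

Total revenue: $307,994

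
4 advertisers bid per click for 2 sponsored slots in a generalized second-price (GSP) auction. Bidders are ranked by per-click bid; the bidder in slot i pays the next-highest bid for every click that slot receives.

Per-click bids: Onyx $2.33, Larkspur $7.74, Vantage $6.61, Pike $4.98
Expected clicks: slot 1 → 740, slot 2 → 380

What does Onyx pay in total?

Sorting advertisers: $7.74 (Larkspur) > $6.61 (Vantage) > $4.98 (Pike) > …
Onyx ranks below slot 2 → no slot, pays nothing.

Onyx pays $0.00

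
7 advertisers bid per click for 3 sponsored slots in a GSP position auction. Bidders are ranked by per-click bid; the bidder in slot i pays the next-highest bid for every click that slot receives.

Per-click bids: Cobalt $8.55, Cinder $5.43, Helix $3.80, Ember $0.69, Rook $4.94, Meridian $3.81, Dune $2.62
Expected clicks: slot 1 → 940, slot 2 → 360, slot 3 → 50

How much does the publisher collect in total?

Ranked by bid: $8.55 (Cobalt) > $5.43 (Cinder) > $4.94 (Rook) > $3.81 (Meridian) > …
Slot 1: Cobalt pays $5.43 × 940 = $5104.20
Slot 2: Cinder pays $4.94 × 360 = $1778.40
Slot 3: Rook pays $3.81 × 50 = $190.50
Total = $7073.10

Total revenue: $7073.10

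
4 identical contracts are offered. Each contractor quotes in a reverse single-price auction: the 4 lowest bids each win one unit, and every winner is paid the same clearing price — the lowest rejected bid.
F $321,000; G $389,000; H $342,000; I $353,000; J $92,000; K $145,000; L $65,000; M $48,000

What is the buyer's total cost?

Total cost: $1,284,000

Bids ranked low→high: 48,000 (M), 65,000 (L), 92,000 (J), 145,000 (K), 321,000 (F), 342,000 (H), …
Winners (4 units): M, L, J, K.
Clearing price = lowest rejected bid = $321,000.
Total cost = 4 × $321,000 = $1,284,000.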